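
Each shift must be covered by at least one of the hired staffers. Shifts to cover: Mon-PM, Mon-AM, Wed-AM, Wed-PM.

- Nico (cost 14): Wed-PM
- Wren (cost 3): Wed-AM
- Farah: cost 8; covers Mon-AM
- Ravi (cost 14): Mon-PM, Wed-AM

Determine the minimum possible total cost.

36

This is an integer covering problem.
The greedy cost-per-new-shift heuristic would pick Wren, Farah, Nico, and Ravi for 39, but a cheaper cover exists.
Choose Nico, Farah, and Ravi: together they cover Mon-PM, Mon-AM, Wed-AM, Wed-PM — every shift.
Total cost: 14 + 8 + 14 = 36.
No cover costs less than 36.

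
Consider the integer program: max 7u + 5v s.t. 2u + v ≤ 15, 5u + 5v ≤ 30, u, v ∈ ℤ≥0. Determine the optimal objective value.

42

(u,v)=(6,0): 2·6+1·0=12≤15, 5·6+5·0=30≤30, objective 42.
(u,v)=(5,1): 2·5+1·1=11≤15, 5·5+5·1=30≤30, objective 40.
(u,v)=(5,0): 2·5+1·0=10≤15, 5·5+5·0=25≤30, objective 35.
Maximum is 42 at (u,v)=(6,0).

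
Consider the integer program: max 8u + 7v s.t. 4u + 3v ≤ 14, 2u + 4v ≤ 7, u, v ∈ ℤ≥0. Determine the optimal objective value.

Relaxing integrality, the LP optimum is 28.00 at (u,v) = (3.5, 0), which is not an integer point.
(u,v)=(3,0): 4·3+3·0=12≤14, 2·3+4·0=6≤7, objective 24.
(u,v)=(2,0): 4·2+3·0=8≤14, 2·2+4·0=4≤7, objective 16.
No feasible integer point exceeds 24.

24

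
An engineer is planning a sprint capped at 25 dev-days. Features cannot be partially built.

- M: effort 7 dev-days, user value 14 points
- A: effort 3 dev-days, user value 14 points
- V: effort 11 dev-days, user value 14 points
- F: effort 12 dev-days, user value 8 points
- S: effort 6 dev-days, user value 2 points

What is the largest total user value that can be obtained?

Allowing fractional choices, the relaxed optimum would be about 44.7, but features are indivisible.
M + A + S: effort 7 + 3 + 6 = 16 ≤ 25, user value 14 + 14 + 2 = 30.
M + A + F: effort 7 + 3 + 12 = 22 ≤ 25, user value 14 + 14 + 8 = 36.
M + A + V: effort 7 + 3 + 11 = 21 ≤ 25, user value 14 + 14 + 14 = 42.
Best is M, A, and V with total user value 42.

42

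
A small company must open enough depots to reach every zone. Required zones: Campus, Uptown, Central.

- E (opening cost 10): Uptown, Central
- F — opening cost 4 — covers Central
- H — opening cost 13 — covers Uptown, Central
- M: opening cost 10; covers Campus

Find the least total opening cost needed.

This is a weighted set-cover instance.
The greedy cost-per-new-zone heuristic would pick F, E, and M for 24, but a cheaper cover exists.
Choose E and M: together they cover Campus, Uptown, Central — every zone.
Total opening cost: 10 + 10 = 20.
No cover costs less than 20.

20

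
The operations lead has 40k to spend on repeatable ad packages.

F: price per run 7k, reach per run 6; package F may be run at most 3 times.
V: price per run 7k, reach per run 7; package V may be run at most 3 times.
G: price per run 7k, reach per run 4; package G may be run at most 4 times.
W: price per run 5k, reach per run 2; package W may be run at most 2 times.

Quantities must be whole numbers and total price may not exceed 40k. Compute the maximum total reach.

35

This is a bounded integer knapsack.
V has the best ratio (7/7); taking only V gives at most 3×7 = 21 (stopped by the supply cap of 3).
Mixing does better — 2×F, 3×V, and 1×W: price 40 ≤ 40, reach 2·6 + 3·7 + 1·2 = 35.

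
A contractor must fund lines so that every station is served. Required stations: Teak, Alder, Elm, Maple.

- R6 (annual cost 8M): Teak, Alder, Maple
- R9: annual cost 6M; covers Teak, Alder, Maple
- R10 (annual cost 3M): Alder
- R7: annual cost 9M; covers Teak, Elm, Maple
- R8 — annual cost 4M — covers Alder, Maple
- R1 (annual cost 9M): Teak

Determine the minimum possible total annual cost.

12

The greedy cost-per-new-station heuristic would pick R9 and R7 for 15, but a cheaper cover exists.
Choose R10 and R7: together they cover Teak, Alder, Elm, Maple — every station.
Total annual cost: 3 + 9 = 12.
No cover costs less than 12.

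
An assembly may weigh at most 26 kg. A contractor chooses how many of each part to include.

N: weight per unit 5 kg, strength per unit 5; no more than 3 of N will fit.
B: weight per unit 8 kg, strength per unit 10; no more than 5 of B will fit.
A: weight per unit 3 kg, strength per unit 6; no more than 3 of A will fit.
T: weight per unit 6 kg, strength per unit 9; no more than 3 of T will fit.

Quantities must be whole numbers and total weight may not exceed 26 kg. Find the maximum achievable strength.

41

A has the best ratio (6/3); taking only A gives at most 3×6 = 18 (stopped by the supply cap of 3).
Mixing does better — 1×N, 3×A, and 2×T: weight 26 ≤ 26, strength 1·5 + 3·6 + 2·9 = 41.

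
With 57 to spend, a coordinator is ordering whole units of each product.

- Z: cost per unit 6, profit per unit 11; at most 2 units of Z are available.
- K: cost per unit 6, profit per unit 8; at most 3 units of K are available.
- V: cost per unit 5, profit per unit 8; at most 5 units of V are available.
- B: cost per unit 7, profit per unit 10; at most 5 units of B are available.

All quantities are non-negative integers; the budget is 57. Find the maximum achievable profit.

90

This is a bounded integer knapsack.
Z has the best ratio (11/6); taking only Z gives at most 2×11 = 22 (stopped by the supply cap of 2).
Mixing does better — 2×Z, 1×K, 5×V, and 2×B: cost 57 ≤ 57, profit 2·11 + 1·8 + 5·8 + 2·10 = 90.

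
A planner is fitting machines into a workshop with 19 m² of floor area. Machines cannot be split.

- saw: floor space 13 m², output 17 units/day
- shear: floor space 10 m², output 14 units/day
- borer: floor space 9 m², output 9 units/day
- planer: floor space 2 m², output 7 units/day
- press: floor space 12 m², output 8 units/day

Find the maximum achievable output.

This is an integer program with binary decision variables.
Allowing fractional choices, the relaxed optimum would be about 30.2, but machines are indivisible.
saw + planer: floor space 13 + 2 = 15 ≤ 19, output 17 + 7 = 24.
shear + borer: floor space 10 + 9 = 19 ≤ 19, output 14 + 9 = 23.
shear + planer: floor space 10 + 2 = 12 ≤ 19, output 14 + 7 = 21.
Best is saw and planer with total output 24.

24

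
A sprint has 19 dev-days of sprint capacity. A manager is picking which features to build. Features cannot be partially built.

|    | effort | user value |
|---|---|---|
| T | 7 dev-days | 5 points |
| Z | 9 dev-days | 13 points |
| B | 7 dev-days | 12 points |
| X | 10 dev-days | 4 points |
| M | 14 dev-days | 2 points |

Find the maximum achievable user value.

Treat it as a binary knapsack problem.
Take Z and B: effort 9 + 7 = 16 ≤ 19, user value 13 + 12 = 25.
No other feasible combination does better.

25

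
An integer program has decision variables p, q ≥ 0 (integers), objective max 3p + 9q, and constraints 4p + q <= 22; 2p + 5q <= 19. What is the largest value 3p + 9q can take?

Relaxing integrality, the LP optimum is 34.20 at (p,q) = (0, 3.8), which is not an integer point.
(p,q)=(2,3): 4·2+1·3=11≤22, 2·2+5·3=19≤19, objective 33.
(p,q)=(1,3): 4·1+1·3=7≤22, 2·1+5·3=17≤19, objective 30.
No feasible integer point exceeds 33.

33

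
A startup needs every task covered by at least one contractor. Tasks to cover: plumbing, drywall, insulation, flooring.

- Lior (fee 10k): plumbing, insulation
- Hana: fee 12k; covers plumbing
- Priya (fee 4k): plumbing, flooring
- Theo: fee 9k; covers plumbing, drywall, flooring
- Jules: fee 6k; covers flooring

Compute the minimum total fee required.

The greedy cost-per-new-task heuristic would pick Priya, Theo, and Lior for 23, but a cheaper cover exists.
Choose Lior and Theo: together they cover plumbing, drywall, insulation, flooring — every task.
Total fee: 10 + 9 = 19.
No cover costs less than 19.

19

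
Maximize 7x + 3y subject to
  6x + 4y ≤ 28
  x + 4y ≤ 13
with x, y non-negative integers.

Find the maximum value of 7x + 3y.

Relaxing integrality, the LP optimum is 32.67 at (x,y) = (4.67, 0), which is not an integer point.
(x,y)=(4,1) is feasible, giving 31.
(x,y)=(4,0) is feasible, giving 28.
(x,y)=(3,2) is feasible, giving 27.
(x,y)=(3,1) is feasible, giving 24.
No feasible integer point exceeds 31.

31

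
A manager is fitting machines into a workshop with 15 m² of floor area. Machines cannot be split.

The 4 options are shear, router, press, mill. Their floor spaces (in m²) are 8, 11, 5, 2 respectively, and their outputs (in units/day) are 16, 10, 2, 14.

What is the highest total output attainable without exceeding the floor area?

32

Take shear, press, and mill: floor space 8 + 5 + 2 = 15 ≤ 15, output 16 + 2 + 14 = 32.
No other feasible combination does better.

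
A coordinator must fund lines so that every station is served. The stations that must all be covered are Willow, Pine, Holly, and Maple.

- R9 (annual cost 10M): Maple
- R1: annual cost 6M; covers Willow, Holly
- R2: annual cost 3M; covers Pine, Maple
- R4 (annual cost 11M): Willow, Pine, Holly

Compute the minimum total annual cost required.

9

Choose R1 and R2: together they cover Willow, Pine, Holly, Maple — every station.
Total annual cost: 6 + 3 = 9.
No cover costs less than 9.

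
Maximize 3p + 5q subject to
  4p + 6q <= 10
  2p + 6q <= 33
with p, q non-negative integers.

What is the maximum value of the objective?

8

(p,q)=(1,1) is feasible, giving 8.
(p,q)=(2,0) is feasible, giving 6.
(p,q)=(0,1) is feasible, giving 5.
The best lattice point is (1,1), giving 8.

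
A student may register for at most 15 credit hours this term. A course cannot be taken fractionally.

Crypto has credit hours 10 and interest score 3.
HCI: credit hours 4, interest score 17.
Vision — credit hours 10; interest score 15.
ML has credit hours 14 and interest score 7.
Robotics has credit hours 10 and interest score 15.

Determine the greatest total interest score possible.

32

Treat it as a binary knapsack problem.
Allowing fractional choices, the relaxed optimum would be about 33.5, but courses are indivisible.
HCI + Robotics: credit hours 4 + 10 = 14 ≤ 15, interest score 17 + 15 = 32.
Crypto + HCI: credit hours 10 + 4 = 14 ≤ 15, interest score 3 + 17 = 20.
HCI + Vision: credit hours 4 + 10 = 14 ≤ 15, interest score 17 + 15 = 32.
The maximum interest score is 32; one optimal choice is HCI and Vision.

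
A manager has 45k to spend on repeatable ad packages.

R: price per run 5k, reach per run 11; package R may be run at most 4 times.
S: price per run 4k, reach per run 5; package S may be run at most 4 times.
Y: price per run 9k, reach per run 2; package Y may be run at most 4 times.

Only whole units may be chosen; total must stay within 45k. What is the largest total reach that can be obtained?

66

This is a bounded integer knapsack.
R has the best ratio (11/5); taking only R gives at most 4×11 = 44 (stopped by the supply cap of 4).
Mixing does better — 4×R, 4×S, and 1×Y: price 45 ≤ 45, reach 4·11 + 4·5 + 1·2 = 66.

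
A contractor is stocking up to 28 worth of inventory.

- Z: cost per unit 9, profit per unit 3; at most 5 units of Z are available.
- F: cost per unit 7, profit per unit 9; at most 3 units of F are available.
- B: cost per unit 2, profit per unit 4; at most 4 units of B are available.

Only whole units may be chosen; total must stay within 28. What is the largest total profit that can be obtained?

39

B has the best ratio (4/2); taking only B gives at most 4×4 = 16 (stopped by the supply cap of 4).
Mixing does better — 3×F and 3×B: cost 27 ≤ 28, profit 3·9 + 3·4 = 39.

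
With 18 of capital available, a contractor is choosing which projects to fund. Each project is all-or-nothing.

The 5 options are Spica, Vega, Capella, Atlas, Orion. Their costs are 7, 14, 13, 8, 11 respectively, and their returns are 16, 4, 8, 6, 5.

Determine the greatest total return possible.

Spica + Orion: cost 7 + 11 = 18 ≤ 18, return 16 + 5 = 21.
Spica + Atlas: cost 7 + 8 = 15 ≤ 18, return 16 + 6 = 22.
Best is Spica and Atlas with total return 22.

22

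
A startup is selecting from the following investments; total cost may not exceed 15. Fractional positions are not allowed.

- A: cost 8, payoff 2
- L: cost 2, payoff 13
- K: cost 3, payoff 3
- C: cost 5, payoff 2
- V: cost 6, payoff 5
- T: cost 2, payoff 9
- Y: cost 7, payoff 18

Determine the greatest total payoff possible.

Allowing fractional choices, the relaxed optimum would be about 43.8, but investments are indivisible.
L + T + Y: cost 2 + 2 + 7 = 11 ≤ 15, payoff 13 + 9 + 18 = 40.
L + K + T + Y: cost 2 + 3 + 2 + 7 = 14 ≤ 15, payoff 13 + 3 + 9 + 18 = 43.
Best is L, K, T, and Y with total payoff 43.

43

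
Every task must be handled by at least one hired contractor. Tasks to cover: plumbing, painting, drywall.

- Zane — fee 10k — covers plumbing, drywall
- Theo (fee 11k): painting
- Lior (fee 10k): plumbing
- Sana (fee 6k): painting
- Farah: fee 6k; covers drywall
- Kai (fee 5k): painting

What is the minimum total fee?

This is an integer covering problem.
Choose Zane and Kai: together they cover plumbing, painting, drywall — every task.
Total fee: 10 + 5 = 15.

15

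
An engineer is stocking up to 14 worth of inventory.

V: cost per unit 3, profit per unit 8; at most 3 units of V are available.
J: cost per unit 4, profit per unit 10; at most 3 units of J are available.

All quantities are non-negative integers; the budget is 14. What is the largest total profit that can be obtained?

Take 2×V and 2×J: cost 14 ≤ 14, profit 2·8 + 2·10 = 36.
No other integer combination yields more.

36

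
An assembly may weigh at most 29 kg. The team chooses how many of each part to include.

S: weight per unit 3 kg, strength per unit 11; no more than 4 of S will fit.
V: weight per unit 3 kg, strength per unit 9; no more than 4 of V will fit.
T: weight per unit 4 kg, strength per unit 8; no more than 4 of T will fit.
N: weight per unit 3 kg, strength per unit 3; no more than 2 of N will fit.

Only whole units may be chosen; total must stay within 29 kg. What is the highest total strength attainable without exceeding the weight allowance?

88

S has the best ratio (11/3); taking only S gives at most 4×11 = 44 (stopped by the supply cap of 4).
Mixing does better — 4×S, 4×V, and 1×T: weight 28 ≤ 29, strength 4·11 + 4·9 + 1·8 = 88.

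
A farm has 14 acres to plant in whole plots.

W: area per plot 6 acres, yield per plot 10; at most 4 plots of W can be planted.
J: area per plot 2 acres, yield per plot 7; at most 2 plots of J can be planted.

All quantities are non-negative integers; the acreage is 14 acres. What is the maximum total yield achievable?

27

This is a bounded integer knapsack.
1×W and 2×J: area 10 ≤ 14, yield 1·10 + 2·7 = 24.
2×W and 1×J: area 14 ≤ 14, yield 2·10 + 1·7 = 27.
Best is 27.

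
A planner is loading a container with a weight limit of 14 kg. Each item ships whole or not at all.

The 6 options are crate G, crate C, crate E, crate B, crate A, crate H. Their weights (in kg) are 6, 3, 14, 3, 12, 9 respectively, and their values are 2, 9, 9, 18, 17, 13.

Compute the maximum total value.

31

crate G + crate C + crate B: weight 6 + 3 + 3 = 12 ≤ 14, value 2 + 9 + 18 = 29.
crate B + crate H: weight 3 + 9 = 12 ≤ 14, value 18 + 13 = 31.
Best is crate B and crate H with total value 31.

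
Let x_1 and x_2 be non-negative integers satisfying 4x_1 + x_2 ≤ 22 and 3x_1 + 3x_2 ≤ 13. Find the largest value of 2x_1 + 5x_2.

The continuous relaxation peaks at (0, 4.33) with value 21.67; rounding to a feasible lattice point costs some objective.
(x_1,x_2)=(0,4): 4·0+1·4=4≤22, 3·0+3·4=12≤13, objective 20.
(x_1,x_2)=(1,3): 4·1+1·3=7≤22, 3·1+3·3=12≤13, objective 17.
Maximum is 20 at (x_1,x_2)=(0,4).

20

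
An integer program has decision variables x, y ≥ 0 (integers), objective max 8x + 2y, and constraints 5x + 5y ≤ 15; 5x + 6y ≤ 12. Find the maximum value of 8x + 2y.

The continuous relaxation peaks at (2.4, 0) with value 19.20; rounding to a feasible lattice point costs some objective.
(x,y)=(2,0) is feasible, giving 16.
(x,y)=(1,1) is feasible, giving 10.
No feasible integer point exceeds 16.

16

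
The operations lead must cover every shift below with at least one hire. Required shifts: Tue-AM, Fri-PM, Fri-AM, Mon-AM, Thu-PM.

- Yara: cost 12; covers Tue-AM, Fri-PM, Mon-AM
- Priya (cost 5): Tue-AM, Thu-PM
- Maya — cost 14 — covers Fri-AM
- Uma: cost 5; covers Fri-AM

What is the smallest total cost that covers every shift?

Choose Yara, Priya, and Uma: together they cover Tue-AM, Fri-PM, Fri-AM, Mon-AM, Thu-PM — every shift.
Total cost: 12 + 5 + 5 = 22.
No cover costs less than 22.

22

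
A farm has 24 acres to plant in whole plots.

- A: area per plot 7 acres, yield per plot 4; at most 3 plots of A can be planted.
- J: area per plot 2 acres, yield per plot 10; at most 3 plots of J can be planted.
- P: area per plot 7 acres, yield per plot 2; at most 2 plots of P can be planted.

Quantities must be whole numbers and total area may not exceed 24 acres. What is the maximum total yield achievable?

2×A and 3×J: area 20 ≤ 24, yield 2·4 + 3·10 = 38.
1×A, 3×J, and 1×P: area 20 ≤ 24, yield 1·4 + 3·10 + 1·2 = 36.
Best is 38.

38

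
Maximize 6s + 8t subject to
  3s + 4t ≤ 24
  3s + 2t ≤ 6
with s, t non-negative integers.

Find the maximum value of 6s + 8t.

24

(s,t)=(0,3) is feasible, giving 24.
(s,t)=(0,2) is feasible, giving 16.
No feasible integer point exceeds 24.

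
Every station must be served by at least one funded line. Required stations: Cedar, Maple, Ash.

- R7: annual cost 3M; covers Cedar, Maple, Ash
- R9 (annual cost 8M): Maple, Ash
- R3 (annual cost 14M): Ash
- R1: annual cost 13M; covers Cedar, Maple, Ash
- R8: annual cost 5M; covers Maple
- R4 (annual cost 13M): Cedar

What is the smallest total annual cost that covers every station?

R7 alone covers Cedar, Maple, Ash — every station.
Total annual cost: 3.
No cover costs less than 3.

3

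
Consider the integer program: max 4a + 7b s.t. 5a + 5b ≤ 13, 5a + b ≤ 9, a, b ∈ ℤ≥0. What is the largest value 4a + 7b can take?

14

(a,b)=(0,2): 5·0+5·2=10≤13, 5·0+1·2=2≤9, objective 14.
(a,b)=(1,1): 5·1+5·1=10≤13, 5·1+1·1=6≤9, objective 11.
(a,b)=(0,1): 5·0+5·1=5≤13, 5·0+1·1=1≤9, objective 7.
The best lattice point is (0,2), giving 14.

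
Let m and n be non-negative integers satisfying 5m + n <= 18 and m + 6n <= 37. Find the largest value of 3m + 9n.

57

(m,n)=(1,6): 5·1+1·6=11≤18, 1·1+6·6=37≤37, objective 57.
(m,n)=(0,6): 5·0+1·6=6≤18, 1·0+6·6=36≤37, objective 54.
(m,n)=(2,5): 5·2+1·5=15≤18, 1·2+6·5=32≤37, objective 51.
(m,n)=(1,5): 5·1+1·5=10≤18, 1·1+6·5=31≤37, objective 48.
No feasible integer point exceeds 57.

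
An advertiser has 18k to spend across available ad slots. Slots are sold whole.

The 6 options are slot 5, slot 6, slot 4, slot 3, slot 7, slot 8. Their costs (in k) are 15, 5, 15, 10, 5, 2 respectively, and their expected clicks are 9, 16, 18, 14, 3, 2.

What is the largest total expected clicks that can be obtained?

Treat it as a binary knapsack problem.
slot 6 + slot 3 + slot 8: cost 5 + 10 + 2 = 17 ≤ 18, expected clicks 16 + 14 + 2 = 32.
slot 6 + slot 3: cost 5 + 10 = 15 ≤ 18, expected clicks 16 + 14 = 30.
Best is slot 6, slot 3, and slot 8 with total expected clicks 32.

32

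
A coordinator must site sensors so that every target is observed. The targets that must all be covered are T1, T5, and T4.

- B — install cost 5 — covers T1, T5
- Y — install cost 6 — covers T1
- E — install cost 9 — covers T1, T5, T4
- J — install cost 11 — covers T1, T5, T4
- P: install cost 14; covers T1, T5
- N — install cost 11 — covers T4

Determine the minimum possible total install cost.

9

This is a weighted set-cover instance.
The greedy cost-per-new-target heuristic would pick B and E for 14, but a cheaper cover exists.
E alone covers T1, T5, T4 — every target.
Total install cost: 9.
No cover costs less than 9.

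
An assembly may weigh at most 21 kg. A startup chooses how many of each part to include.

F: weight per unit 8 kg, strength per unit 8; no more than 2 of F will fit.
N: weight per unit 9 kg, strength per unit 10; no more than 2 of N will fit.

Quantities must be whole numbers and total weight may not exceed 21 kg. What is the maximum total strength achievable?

2×N: weight 18 ≤ 21, strength 2·10 = 20.
1×F and 1×N: weight 17 ≤ 21, strength 1·8 + 1·10 = 18.
Best is 20.

20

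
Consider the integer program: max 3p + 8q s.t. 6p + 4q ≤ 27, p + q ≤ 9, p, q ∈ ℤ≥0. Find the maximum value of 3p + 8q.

The continuous relaxation peaks at (0, 6.75) with value 54.00; rounding to a feasible lattice point costs some objective.
(p,q)=(0,6): 6·0+4·6=24≤27, 1·0+1·6=6≤9, objective 48.
(p,q)=(1,5): 6·1+4·5=26≤27, 1·1+1·5=6≤9, objective 43.
(p,q)=(0,5): 6·0+4·5=20≤27, 1·0+1·5=5≤9, objective 40.
The best lattice point is (0,6), giving 48.

48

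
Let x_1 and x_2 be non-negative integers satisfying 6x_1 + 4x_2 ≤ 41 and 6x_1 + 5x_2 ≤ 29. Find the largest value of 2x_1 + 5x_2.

The continuous relaxation peaks at (0, 5.8) with value 29.00; rounding to a feasible lattice point costs some objective.
(x_1,x_2)=(0,5): 6·0+4·5=20≤41, 6·0+5·5=25≤29, objective 25.
(x_1,x_2)=(1,4): 6·1+4·4=22≤41, 6·1+5·4=26≤29, objective 22.
(x_1,x_2)=(0,4): 6·0+4·4=16≤41, 6·0+5·4=20≤29, objective 20.
Maximum is 25 at (x_1,x_2)=(0,5).

25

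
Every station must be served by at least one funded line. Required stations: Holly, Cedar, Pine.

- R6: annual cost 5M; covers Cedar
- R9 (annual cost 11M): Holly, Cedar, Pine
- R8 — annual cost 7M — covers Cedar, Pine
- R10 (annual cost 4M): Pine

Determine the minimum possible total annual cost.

11

The greedy cost-per-new-station heuristic would pick R8 and R9 for 18, but a cheaper cover exists.
R9 alone covers Holly, Cedar, Pine — every station.
Total annual cost: 11.
No cover costs less than 11.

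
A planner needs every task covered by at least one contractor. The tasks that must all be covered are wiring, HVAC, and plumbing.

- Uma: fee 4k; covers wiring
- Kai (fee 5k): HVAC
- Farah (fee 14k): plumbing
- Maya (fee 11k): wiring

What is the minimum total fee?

Choose Uma, Kai, and Farah: together they cover wiring, HVAC, plumbing — every task.
Total fee: 4 + 5 + 14 = 23.
No cover costs less than 23.

23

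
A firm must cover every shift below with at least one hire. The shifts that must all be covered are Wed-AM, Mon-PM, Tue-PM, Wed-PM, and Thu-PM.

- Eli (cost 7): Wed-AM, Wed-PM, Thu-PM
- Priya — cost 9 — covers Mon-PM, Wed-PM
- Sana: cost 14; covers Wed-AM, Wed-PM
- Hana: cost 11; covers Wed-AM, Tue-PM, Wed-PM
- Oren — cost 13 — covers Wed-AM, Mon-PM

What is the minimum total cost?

27

Choose Eli, Priya, and Hana: together they cover Wed-AM, Mon-PM, Tue-PM, Wed-PM, Thu-PM — every shift.
Total cost: 7 + 9 + 11 = 27.
No cover costs less than 27.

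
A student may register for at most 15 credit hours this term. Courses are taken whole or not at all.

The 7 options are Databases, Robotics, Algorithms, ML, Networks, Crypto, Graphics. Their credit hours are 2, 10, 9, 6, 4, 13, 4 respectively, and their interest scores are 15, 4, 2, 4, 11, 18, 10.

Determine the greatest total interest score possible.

36

Allowing fractional choices, the relaxed optimum would be about 42.9, but courses are indivisible.
Databases + Crypto: credit hours 2 + 13 = 15 ≤ 15, interest score 15 + 18 = 33.
Databases + Networks + Graphics: credit hours 2 + 4 + 4 = 10 ≤ 15, interest score 15 + 11 + 10 = 36.
Databases + ML + Networks: credit hours 2 + 6 + 4 = 12 ≤ 15, interest score 15 + 4 + 11 = 30.
Best is Databases, Networks, and Graphics with total interest score 36.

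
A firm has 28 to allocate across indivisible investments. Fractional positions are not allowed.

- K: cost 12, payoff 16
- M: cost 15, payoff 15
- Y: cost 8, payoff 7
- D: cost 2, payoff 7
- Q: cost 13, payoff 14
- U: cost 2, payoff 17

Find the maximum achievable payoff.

This is an integer program with binary decision variables.
K + Y + D + U: cost 12 + 8 + 2 + 2 = 24 ≤ 28, payoff 16 + 7 + 7 + 17 = 47.
K + Q + U: cost 12 + 13 + 2 = 27 ≤ 28, payoff 16 + 14 + 17 = 47.
M + Y + D + U: cost 15 + 8 + 2 + 2 = 27 ≤ 28, payoff 15 + 7 + 7 + 17 = 46.
The maximum payoff is 47; one optimal choice is K, Y, D, and U.

47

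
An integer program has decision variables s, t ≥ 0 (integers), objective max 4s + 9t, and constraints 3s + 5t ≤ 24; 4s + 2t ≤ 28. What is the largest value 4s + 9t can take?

Relaxing integrality, the LP optimum is 43.20 at (s,t) = (0, 4.8), which is not an integer point.
(s,t)=(1,4) is feasible, giving 40.
(s,t)=(0,4) is feasible, giving 36.
(s,t)=(2,3) is feasible, giving 35.
The best lattice point is (1,4), giving 40.

40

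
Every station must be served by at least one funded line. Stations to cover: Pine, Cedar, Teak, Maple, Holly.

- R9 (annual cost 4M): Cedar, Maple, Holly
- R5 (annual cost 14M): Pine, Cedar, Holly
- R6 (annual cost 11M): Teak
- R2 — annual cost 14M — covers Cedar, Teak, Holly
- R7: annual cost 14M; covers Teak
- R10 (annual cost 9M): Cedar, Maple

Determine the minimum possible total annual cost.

29

This is a weighted set-cover instance.
Choose R9, R5, and R6: together they cover Pine, Cedar, Teak, Maple, Holly — every station.
Total annual cost: 4 + 14 + 11 = 29.
No cover costs less than 29.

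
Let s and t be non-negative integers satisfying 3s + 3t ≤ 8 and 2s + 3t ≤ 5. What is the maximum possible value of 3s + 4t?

Relaxing integrality, the LP optimum is 7.50 at (s,t) = (2.5, 0), which is not an integer point.
(s,t)=(1,1): 3·1+3·1=6≤8, 2·1+3·1=5≤5, objective 7.
(s,t)=(2,0): 3·2+3·0=6≤8, 2·2+3·0=4≤5, objective 6.
(s,t)=(0,1): 3·0+3·1=3≤8, 2·0+3·1=3≤5, objective 4.
No feasible integer point exceeds 7.

7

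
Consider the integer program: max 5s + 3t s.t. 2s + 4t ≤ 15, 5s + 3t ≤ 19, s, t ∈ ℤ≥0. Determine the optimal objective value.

18

Relaxing integrality, the LP optimum is 19.00 at (s,t) = (3.8, 0), which is not an integer point.
(s,t)=(3,1): 2·3+4·1=10≤15, 5·3+3·1=18≤19, objective 18.
(s,t)=(2,2): 2·2+4·2=12≤15, 5·2+3·2=16≤19, objective 16.
(s,t)=(3,0): 2·3+4·0=6≤15, 5·3+3·0=15≤19, objective 15.
No feasible integer point exceeds 18.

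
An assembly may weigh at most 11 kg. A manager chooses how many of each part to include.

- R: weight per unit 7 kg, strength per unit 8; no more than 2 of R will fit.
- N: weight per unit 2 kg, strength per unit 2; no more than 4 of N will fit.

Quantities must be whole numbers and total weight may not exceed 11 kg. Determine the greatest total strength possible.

R has the best ratio (8/7); taking only R gives at most 1×8 = 8 (stopped by the weight limit).
Mixing does better — 1×R and 2×N: weight 11 ≤ 11, strength 1·8 + 2·2 = 12.

12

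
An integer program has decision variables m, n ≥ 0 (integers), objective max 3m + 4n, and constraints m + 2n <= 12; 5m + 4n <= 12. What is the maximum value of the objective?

(m,n)=(0,3): 1·0+2·3=6≤12, 5·0+4·3=12≤12, objective 12.
(m,n)=(0,2): 1·0+2·2=4≤12, 5·0+4·2=8≤12, objective 8.
Maximum is 12 at (m,n)=(0,3).

12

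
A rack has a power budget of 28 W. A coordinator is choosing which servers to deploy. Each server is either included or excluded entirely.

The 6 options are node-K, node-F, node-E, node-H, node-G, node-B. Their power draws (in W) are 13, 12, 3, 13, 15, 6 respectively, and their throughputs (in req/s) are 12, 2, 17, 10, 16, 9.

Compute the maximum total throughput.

This is a 0-1 knapsack instance.
Allowing fractional choices, the relaxed optimum would be about 45.7, but servers are indivisible.
node-E + node-H + node-B: power draw 3 + 13 + 6 = 22 ≤ 28, throughput 17 + 10 + 9 = 36.
node-K + node-E + node-B: power draw 13 + 3 + 6 = 22 ≤ 28, throughput 12 + 17 + 9 = 38.
node-E + node-G + node-B: power draw 3 + 15 + 6 = 24 ≤ 28, throughput 17 + 16 + 9 = 42.
Best is node-E, node-G, and node-B with total throughput 42.

42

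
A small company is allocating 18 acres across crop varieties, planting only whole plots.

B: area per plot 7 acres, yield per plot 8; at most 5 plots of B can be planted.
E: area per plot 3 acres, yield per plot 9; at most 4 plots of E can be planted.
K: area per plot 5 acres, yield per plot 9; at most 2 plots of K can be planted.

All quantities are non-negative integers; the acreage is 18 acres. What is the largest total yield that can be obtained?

Take 4×E and 1×K: area 17 ≤ 18, yield 4·9 + 1·9 = 45.
E has the best ratio (9/3) and is taken to its limit of 4; remaining capacity is filled optimally with the others.

45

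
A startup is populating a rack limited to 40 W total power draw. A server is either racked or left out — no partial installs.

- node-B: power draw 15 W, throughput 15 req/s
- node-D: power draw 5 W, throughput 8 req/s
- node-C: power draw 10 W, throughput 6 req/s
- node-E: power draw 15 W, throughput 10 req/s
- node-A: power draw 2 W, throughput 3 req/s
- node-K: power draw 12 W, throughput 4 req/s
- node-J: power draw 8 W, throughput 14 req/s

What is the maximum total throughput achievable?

This is an integer program with binary decision variables.
node-B + node-D + node-C + node-J: power draw 15 + 5 + 10 + 8 = 38 ≤ 40, throughput 15 + 8 + 6 + 14 = 43.
node-B + node-E + node-A + node-J: power draw 15 + 15 + 2 + 8 = 40 ≤ 40, throughput 15 + 10 + 3 + 14 = 42.
node-B + node-D + node-C + node-A + node-J: power draw 15 + 5 + 10 + 2 + 8 = 40 ≤ 40, throughput 15 + 8 + 6 + 3 + 14 = 46.
Best is node-B, node-D, node-C, node-A, and node-J with total throughput 46.

46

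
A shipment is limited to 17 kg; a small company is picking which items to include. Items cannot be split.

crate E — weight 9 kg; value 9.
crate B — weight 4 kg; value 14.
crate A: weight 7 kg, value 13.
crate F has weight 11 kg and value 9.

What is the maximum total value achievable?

Treat it as a binary knapsack problem.
Allowing fractional choices, the relaxed optimum would be about 33.0, but items are indivisible.
crate B + crate F: weight 4 + 11 = 15 ≤ 17, value 14 + 9 = 23.
crate E + crate B: weight 9 + 4 = 13 ≤ 17, value 9 + 14 = 23.
crate B + crate A: weight 4 + 7 = 11 ≤ 17, value 14 + 13 = 27.
Best is crate B and crate A with total value 27.

27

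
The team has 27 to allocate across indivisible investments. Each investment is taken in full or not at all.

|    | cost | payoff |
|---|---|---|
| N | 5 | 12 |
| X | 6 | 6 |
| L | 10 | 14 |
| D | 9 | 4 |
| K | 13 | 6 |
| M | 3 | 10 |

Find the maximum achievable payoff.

Allowing fractional choices, the relaxed optimum would be about 43.4, but investments are indivisible.
N + L + D + M: cost 5 + 10 + 9 + 3 = 27 ≤ 27, payoff 12 + 14 + 4 + 10 = 40.
N + X + L + M: cost 5 + 6 + 10 + 3 = 24 ≤ 27, payoff 12 + 6 + 14 + 10 = 42.
Best is N, X, L, and M with total payoff 42.

42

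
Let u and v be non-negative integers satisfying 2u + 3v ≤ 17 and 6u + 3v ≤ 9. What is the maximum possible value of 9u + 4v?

13

Relaxing integrality, the LP optimum is 13.50 at (u,v) = (1.5, 0), which is not an integer point.
(u,v)=(1,1): 2·1+3·1=5≤17, 6·1+3·1=9≤9, objective 13.
(u,v)=(1,0): 2·1+3·0=2≤17, 6·1+3·0=6≤9, objective 9.
(u,v)=(0,2): 2·0+3·2=6≤17, 6·0+3·2=6≤9, objective 8.
No feasible integer point exceeds 13.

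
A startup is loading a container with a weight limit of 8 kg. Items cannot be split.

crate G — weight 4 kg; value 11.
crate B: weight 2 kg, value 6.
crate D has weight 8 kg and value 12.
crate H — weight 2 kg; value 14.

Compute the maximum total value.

Take crate G, crate B, and crate H: weight 4 + 2 + 2 = 8 ≤ 8, value 11 + 6 + 14 = 31.
No other feasible combination does better.

31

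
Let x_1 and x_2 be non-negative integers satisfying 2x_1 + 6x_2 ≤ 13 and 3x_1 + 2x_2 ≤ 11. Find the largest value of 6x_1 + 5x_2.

23

(x_1,x_2)=(3,1) is feasible, giving 23.
(x_1,x_2)=(3,0) is feasible, giving 18.
(x_1,x_2)=(2,1) is feasible, giving 17.
No feasible integer point exceeds 23.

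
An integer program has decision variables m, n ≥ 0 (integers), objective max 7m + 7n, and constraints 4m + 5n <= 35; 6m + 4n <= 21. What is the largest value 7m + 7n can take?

The continuous relaxation peaks at (0, 5.25) with value 36.75; rounding to a feasible lattice point costs some objective.
(m,n)=(0,5): 4·0+5·5=25≤35, 6·0+4·5=20≤21, objective 35.
(m,n)=(0,4): 4·0+5·4=20≤35, 6·0+4·4=16≤21, objective 28.
The best lattice point is (0,5), giving 35.

35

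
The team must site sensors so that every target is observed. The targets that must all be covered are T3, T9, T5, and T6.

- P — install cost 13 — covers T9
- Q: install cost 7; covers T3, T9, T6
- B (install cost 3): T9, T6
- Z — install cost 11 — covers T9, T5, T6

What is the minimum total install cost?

This is a weighted set-cover instance.
The greedy cost-per-new-target heuristic would pick B, Q, and Z for 21, but a cheaper cover exists.
Choose Q and Z: together they cover T3, T9, T5, T6 — every target.
Total install cost: 7 + 11 = 18.
No cover costs less than 18.

18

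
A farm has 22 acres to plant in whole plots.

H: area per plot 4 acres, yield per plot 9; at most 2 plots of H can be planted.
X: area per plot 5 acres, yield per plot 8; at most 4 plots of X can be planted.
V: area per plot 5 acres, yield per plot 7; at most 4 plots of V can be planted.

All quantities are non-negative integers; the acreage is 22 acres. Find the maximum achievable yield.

34

H has the best ratio (9/4); taking only H gives at most 2×9 = 18 (stopped by the supply cap of 2).
Mixing does better — 2×H and 2×X: area 18 ≤ 22, yield 2·9 + 2·8 = 34.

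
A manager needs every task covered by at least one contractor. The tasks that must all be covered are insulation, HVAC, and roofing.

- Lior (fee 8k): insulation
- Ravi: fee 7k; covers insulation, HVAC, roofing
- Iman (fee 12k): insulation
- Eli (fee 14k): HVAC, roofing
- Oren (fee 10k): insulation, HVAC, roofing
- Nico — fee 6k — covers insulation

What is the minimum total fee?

7

Ravi alone covers insulation, HVAC, roofing — every task.
Total fee: 7.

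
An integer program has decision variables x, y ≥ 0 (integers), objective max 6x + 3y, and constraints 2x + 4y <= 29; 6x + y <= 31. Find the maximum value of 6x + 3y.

(x,y)=(4,5) is feasible, giving 39.
(x,y)=(4,4) is feasible, giving 36.
The best lattice point is (4,5), giving 39.

39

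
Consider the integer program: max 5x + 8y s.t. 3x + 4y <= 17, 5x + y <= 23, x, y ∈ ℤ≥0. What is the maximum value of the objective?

The continuous relaxation peaks at (0, 4.25) with value 34.00; rounding to a feasible lattice point costs some objective.
(x,y)=(0,4): 3·0+4·4=16≤17, 5·0+1·4=4≤23, objective 32.
(x,y)=(1,3): 3·1+4·3=15≤17, 5·1+1·3=8≤23, objective 29.
(x,y)=(0,3): 3·0+4·3=12≤17, 5·0+1·3=3≤23, objective 24.
Maximum is 32 at (x,y)=(0,4).

32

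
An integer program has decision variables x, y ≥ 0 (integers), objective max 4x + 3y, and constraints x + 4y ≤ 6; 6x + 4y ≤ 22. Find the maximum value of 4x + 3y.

12

(x,y)=(3,0) is feasible, giving 12.
(x,y)=(2,1) is feasible, giving 11.
(x,y)=(2,0) is feasible, giving 8.
The best lattice point is (3,0), giving 12.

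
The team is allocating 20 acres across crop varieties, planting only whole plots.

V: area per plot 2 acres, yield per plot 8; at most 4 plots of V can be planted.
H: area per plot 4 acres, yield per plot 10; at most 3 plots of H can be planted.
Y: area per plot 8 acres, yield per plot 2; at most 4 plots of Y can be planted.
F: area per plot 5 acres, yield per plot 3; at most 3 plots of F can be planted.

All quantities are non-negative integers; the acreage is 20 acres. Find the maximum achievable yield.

This is a bounded integer knapsack.
V has the best ratio (8/2); taking only V gives at most 4×8 = 32 (stopped by the supply cap of 4).
Mixing does better — 4×V and 3×H: area 20 ≤ 20, yield 4·8 + 3·10 = 62.

62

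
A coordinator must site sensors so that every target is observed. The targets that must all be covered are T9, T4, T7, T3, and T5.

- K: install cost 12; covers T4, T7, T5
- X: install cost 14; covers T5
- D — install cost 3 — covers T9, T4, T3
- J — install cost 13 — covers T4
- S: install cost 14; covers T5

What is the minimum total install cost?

This is an integer covering problem.
Choose K and D: together they cover T9, T4, T7, T3, T5 — every target.
Total install cost: 12 + 3 = 15.
No cover costs less than 15.

15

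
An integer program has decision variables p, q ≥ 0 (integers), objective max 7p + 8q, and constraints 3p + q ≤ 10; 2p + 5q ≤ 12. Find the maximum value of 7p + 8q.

(p,q)=(3,1) is feasible, giving 29.
(p,q)=(1,2) is feasible, giving 23.
(p,q)=(2,1) is feasible, giving 22.
No feasible integer point exceeds 29.

29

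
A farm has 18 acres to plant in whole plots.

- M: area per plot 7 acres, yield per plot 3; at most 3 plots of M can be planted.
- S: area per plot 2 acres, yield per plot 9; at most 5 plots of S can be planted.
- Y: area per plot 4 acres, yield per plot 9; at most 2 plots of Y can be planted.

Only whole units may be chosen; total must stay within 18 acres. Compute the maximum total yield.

S has the best ratio (9/2); taking only S gives at most 5×9 = 45 (stopped by the supply cap of 5).
Mixing does better — 5×S and 2×Y: area 18 ≤ 18, yield 5·9 + 2·9 = 63.

63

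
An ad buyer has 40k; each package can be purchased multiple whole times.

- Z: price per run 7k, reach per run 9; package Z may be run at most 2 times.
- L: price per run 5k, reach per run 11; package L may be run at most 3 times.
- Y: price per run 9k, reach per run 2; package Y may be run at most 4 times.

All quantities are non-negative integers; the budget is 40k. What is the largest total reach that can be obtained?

53

2×Z, 3×L, and 1×Y: price 38 ≤ 40, reach 2·9 + 3·11 + 1·2 = 53.
2×Z and 3×L: price 29 ≤ 40, reach 2·9 + 3·11 = 51.
Best is 53.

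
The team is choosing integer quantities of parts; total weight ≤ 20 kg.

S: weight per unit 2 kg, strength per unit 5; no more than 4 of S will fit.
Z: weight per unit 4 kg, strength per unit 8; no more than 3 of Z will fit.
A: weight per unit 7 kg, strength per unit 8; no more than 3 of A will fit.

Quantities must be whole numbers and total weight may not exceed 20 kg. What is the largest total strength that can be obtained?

44

S has the best ratio (5/2); taking only S gives at most 4×5 = 20 (stopped by the supply cap of 4).
Mixing does better — 4×S and 3×Z: weight 20 ≤ 20, strength 4·5 + 3·8 = 44.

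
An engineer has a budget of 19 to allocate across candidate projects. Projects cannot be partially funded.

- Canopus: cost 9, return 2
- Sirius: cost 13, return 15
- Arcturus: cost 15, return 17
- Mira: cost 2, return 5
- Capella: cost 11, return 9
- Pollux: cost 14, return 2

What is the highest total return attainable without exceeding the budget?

Allowing fractional choices, the relaxed optimum would be about 24.5, but projects are indivisible.
Arcturus: cost 15 ≤ 19, return 17.
Arcturus + Mira: cost 15 + 2 = 17 ≤ 19, return 17 + 5 = 22.
Sirius + Mira: cost 13 + 2 = 15 ≤ 19, return 15 + 5 = 20.
Best is Arcturus and Mira with total return 22.

22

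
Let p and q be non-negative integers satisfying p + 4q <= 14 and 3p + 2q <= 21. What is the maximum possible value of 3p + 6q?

Relaxing integrality, the LP optimum is 29.40 at (p,q) = (5.6, 2.1), which is not an integer point.
(p,q)=(5,2) is feasible, giving 27.
(p,q)=(6,1) is feasible, giving 24.
(p,q)=(4,2) is feasible, giving 24.
No feasible integer point exceeds 27.

27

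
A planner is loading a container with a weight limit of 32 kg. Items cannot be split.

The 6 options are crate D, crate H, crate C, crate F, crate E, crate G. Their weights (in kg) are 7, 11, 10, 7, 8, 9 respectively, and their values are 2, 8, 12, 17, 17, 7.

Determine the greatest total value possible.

48

crate C + crate F + crate E: weight 10 + 7 + 8 = 25 ≤ 32, value 12 + 17 + 17 = 46.
crate D + crate F + crate E + crate G: weight 7 + 7 + 8 + 9 = 31 ≤ 32, value 2 + 17 + 17 + 7 = 43.
crate D + crate C + crate F + crate E: weight 7 + 10 + 7 + 8 = 32 ≤ 32, value 2 + 12 + 17 + 17 = 48.
Best is crate D, crate C, crate F, and crate E with total value 48.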